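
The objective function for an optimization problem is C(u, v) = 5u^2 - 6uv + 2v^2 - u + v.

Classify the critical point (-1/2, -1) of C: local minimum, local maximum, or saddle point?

local minimum

The Hessian of C is constant: H = [[10, -6], [-6, 4]].
det(H) = 10·4 − (-6)² = 4.
det(H) > 0 and tr(H) = 14 > 0, so H is positive definite and the point is a local minimum.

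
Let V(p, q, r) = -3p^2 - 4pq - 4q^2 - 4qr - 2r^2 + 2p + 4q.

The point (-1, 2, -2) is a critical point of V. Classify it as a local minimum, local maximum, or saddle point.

local maximum

The Hessian is constant: H = [[-6, -4, 0], [-4, -8, -4], [0, -4, -4]].
Leading principal minors: Δ₁ = -6, Δ₂ = 32, Δ₃ = -32.
The minors alternate sign starting negative (−, +, −), so H is negative definite: a local maximum.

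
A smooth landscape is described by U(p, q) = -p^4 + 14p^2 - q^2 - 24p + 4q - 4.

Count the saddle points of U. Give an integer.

1

U separates as a function of p plus a function of q, so ∇U=0 decouples.
∂U/∂p = -4(p - 2)(p - 1)(p + 3) = 0 at p ∈ {-3, 1, 2}; ∂U/∂q = -2(q - 2) = 0 at q ∈ {2}.
The Hessian is diagonal: diag(U_pp, U_qq). Second derivatives: U_pp(-3)=-80, U_pp(1)=16, U_pp(2)=-20; U_qq(2)=-2.
Saddle points occur where the two diagonal entries have opposite signs: (1, 2). Count: 1.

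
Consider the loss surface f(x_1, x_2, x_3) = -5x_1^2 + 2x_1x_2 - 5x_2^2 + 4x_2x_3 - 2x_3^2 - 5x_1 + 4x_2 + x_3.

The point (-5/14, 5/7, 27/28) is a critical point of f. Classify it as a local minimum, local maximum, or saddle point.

The Hessian is constant: H = [[-10, 2, 0], [2, -10, 4], [0, 4, -4]].
Leading principal minors: Δ₁ = -10, Δ₂ = 96, Δ₃ = -224.
The minors alternate sign starting negative (−, +, −), so H is negative definite: a local maximum.

local maximum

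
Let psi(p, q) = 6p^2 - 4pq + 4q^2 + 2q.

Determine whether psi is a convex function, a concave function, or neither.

convex

psi is quadratic, so its Hessian is the constant matrix H = [[12, -4], [-4, 8]].
det(H) = 80, tr(H) = 20.
det(H) > 0 and tr(H) > 0, so H is positive definite everywhere: convex.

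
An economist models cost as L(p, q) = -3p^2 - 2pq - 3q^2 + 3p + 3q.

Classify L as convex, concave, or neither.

L is quadratic, so its Hessian is the constant matrix H = [[-6, -2], [-2, -6]].
det(H) = 32, tr(H) = -12.
det(H) > 0 and tr(H) < 0, so H is negative definite everywhere: concave.

concave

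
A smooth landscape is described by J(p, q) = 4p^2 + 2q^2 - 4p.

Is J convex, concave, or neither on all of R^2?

J is quadratic, so its Hessian is the constant matrix H = [[8, 0], [0, 4]].
det(H) = 32, tr(H) = 12.
det(H) > 0 and tr(H) > 0, so H is positive definite everywhere: convex.

convex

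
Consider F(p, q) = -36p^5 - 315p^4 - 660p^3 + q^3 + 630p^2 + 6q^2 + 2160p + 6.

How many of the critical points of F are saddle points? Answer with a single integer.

4

F separates as a function of p plus a function of q, so ∇F=0 decouples.
∂F/∂p = -180(p - 1)(p + 1)(p + 3)(p + 4) = 0 at p ∈ {-4, -3, -1, 1}; ∂F/∂q = 3q(q + 4) = 0 at q ∈ {-4, 0}.
The Hessian is diagonal: diag(F_pp, F_qq). Second derivatives: F_pp(-4)=2700, F_pp(-3)=-1440, F_pp(-1)=2160, F_pp(1)=-7200; F_qq(-4)=-12, F_qq(0)=12.
Saddle points occur where the two diagonal entries have opposite signs: (-4, -4), (-3, 0), (-1, -4), (1, 0). Count: 4.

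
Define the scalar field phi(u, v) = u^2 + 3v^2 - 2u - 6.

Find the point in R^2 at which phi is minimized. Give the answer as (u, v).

(1, 0)

phi(u,v) separates as P(u) + Q(v) − 6, so its minimum is min P + min Q − 6.
P'(u) = 2u - 2 vanishes at u ∈ {1}; Q'(v) = 6v vanishes at v ∈ {0}.
Local minima of P (where P''>0): P(1)=-1. Local minima of Q: Q(0)=0.
So the global minimum of phi is P(1) + Q(0) − 6 = -1 + 0 − 6 = -7, attained at (1, 0).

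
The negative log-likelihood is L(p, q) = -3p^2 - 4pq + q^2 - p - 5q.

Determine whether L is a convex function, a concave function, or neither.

L is quadratic, so its Hessian is the constant matrix H = [[-6, -4], [-4, 2]].
det(H) = -28, tr(H) = -4.
det(H) < 0, so H is indefinite: neither convex nor concave.

neither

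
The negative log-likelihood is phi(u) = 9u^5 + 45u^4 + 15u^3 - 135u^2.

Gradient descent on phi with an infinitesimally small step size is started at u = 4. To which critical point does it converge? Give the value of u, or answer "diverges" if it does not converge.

1

phi'(u) = 45u(u - 1)(u + 2)(u + 3), so phi'(4) = 22680.
Gradient descent moves in the -phi' direction, i.e. u is decreasing.
The nearest critical point in that direction is u = 1, where phi'' = 540 > 0 (a local minimum). The iterate converges there.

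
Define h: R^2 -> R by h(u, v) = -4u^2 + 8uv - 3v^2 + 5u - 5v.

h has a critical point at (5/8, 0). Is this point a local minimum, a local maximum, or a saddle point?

saddle point

The Hessian of h is constant: H = [[-8, 8], [8, -6]].
det(H) = (-8)·(-6) − 8² = -16.
Since det(H) < 0, H is indefinite and the critical point is a saddle point.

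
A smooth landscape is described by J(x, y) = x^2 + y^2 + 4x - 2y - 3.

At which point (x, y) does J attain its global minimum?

J(x,y) separates as P(x) + Q(y) − 3, so its minimum is min P + min Q − 3.
P'(x) = 2x + 4 vanishes at x ∈ {-2}; Q'(y) = 2y - 2 vanishes at y ∈ {1}.
Local minima of P (where P''>0): P(-2)=-4. Local minima of Q: Q(1)=-1.
So the global minimum of J is P(-2) + Q(1) − 3 = -4 − 1 − 3 = -8, attained at (-2, 1).

(-2, 1)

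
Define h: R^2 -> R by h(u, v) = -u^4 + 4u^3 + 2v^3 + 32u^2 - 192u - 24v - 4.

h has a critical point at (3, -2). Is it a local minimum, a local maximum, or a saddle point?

The mixed partial ∂²h/∂u∂v is 0, so the Hessian at any point is diag(h_uu, h_vv) = diag(4(-3u^2 + 6u + 16), 12v).
At (3, -2): H = diag(28, -24).
The eigenvalues have opposite signs, so H is indefinite: a saddle point.

saddle point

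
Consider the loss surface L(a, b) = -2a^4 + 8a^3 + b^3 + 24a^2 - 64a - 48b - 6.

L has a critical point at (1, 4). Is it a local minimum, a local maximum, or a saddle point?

local minimum

The mixed partial ∂²L/∂a∂b is 0, so the Hessian at any point is diag(L_aa, L_bb) = diag(24(-a^2 + 2a + 2), 6b).
At (1, 4): H = diag(72, 24).
Both eigenvalues are positive, so H is positive definite: a local minimum.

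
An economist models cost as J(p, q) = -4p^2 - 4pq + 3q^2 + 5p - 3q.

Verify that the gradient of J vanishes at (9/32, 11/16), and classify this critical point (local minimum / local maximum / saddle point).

saddle point

∇J = (-8p - 4q + 5, -4p + 6q - 3); substituting (9/32, 11/16) gives ∇J = (0, 0), so (9/32, 11/16) is indeed a critical point.
The Hessian of J is constant: H = [[-8, -4], [-4, 6]].
det(H) = (-8)·6 − (-4)² = -64.
Since det(H) < 0, H is indefinite and the critical point is a saddle point.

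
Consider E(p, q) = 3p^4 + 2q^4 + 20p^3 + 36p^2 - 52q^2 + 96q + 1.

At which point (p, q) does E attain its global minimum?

(0, -4)

E(p,q) separates as A(p) + B(q) + 1, so its minimum is min A + min B + 1.
A'(p) = 12p(p + 2)(p + 3) vanishes at p ∈ {-3, -2, 0}; B'(q) = 8(q - 3)(q - 1)(q + 4) vanishes at q ∈ {-4, 1, 3}.
Local minima of A (where A''>0): A(-3)=27, A(0)=0. Local minima of B: B(-4)=-704, B(3)=-18.
So the global minimum of E is A(0) + B(-4) + 1 = 0 − 704 + 1 = -703, attained at (0, -4).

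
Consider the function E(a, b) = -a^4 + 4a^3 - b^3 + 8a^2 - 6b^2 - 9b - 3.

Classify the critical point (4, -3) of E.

The mixed partial ∂²E/∂a∂b is 0, so the Hessian at any point is diag(E_aa, E_bb) = diag(4(-3a^2 + 6a + 4), -6(b + 2)).
At (4, -3): H = diag(-80, 6).
The eigenvalues have opposite signs, so H is indefinite: a saddle point.

saddle point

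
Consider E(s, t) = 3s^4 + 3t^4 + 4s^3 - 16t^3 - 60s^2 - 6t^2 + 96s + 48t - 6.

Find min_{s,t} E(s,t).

E(s,t) separates as P(s) + Q(t) − 6, so its minimum is min P + min Q − 6.
P'(s) = 12(s - 2)(s - 1)(s + 4) vanishes at s ∈ {-4, 1, 2}; Q'(t) = 12(t - 4)(t - 1)(t + 1) vanishes at t ∈ {-1, 1, 4}.
Local minima of P (where P''>0): P(-4)=-832, P(2)=32. Local minima of Q: Q(-1)=-35, Q(4)=-160.
So the global minimum of E is P(-4) + Q(4) − 6 = -832 − 160 − 6 = -998, attained at (-4, 4).

-998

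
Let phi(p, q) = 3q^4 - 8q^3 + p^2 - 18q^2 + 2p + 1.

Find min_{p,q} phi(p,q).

-135

phi(p,q) separates as A(p) + B(q) + 1, so its minimum is min A + min B + 1.
A'(p) = 2p + 2 vanishes at p ∈ {-1}; B'(q) = 12q(q - 3)(q + 1) vanishes at q ∈ {-1, 0, 3}.
Local minima of A (where A''>0): A(-1)=-1. Local minima of B: B(-1)=-7, B(3)=-135.
So the global minimum of phi is A(-1) + B(3) + 1 = -1 − 135 + 1 = -135, attained at (-1, 3).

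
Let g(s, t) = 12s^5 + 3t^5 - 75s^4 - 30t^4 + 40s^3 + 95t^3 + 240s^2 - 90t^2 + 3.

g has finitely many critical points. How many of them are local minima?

4

g separates as a function of s plus a function of t, so ∇g=0 decouples.
∂g/∂s = 60s(s - 4)(s - 2)(s + 1) = 0 at s ∈ {-1, 0, 2, 4}; ∂g/∂t = 15t(t - 4)(t - 3)(t - 1) = 0 at t ∈ {0, 1, 3, 4}.
The Hessian is diagonal: diag(g_ss, g_tt). Second derivatives: g_ss(-1)=-900, g_ss(0)=480, g_ss(2)=-720, g_ss(4)=2400; g_tt(0)=-180, g_tt(1)=90, g_tt(3)=-90, g_tt(4)=180.
Local minima occur where both diagonal entries positive: (0, 1), (0, 4), (4, 1), (4, 4). Count: 4.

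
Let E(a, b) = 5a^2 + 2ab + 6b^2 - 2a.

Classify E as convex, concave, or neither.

convex

E is quadratic, so its Hessian is the constant matrix H = [[10, 2], [2, 12]].
det(H) = 116, tr(H) = 22.
det(H) > 0 and tr(H) > 0, so H is positive definite everywhere: convex.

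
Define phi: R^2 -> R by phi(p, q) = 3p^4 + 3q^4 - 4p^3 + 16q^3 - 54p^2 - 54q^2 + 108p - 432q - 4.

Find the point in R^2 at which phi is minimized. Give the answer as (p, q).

(-3, 3)

phi(p,q) separates as A(p) + B(q) − 4, so its minimum is min A + min B − 4.
A'(p) = 12(p - 3)(p - 1)(p + 3) vanishes at p ∈ {-3, 1, 3}; B'(q) = 12(q - 3)(q + 3)(q + 4) vanishes at q ∈ {-4, -3, 3}.
Local minima of A (where A''>0): A(-3)=-459, A(3)=-27. Local minima of B: B(-4)=608, B(3)=-1107.
So the global minimum of phi is A(-3) + B(3) − 4 = -459 − 1107 − 4 = -1570, attained at (-3, 3).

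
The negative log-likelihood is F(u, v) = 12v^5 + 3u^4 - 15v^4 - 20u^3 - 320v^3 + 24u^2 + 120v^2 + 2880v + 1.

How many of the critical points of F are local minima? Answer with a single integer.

4

F separates as a function of u plus a function of v, so ∇F=0 decouples.
∂F/∂u = 12u(u - 4)(u - 1) = 0 at u ∈ {0, 1, 4}; ∂F/∂v = 60(v - 4)(v - 2)(v + 2)(v + 3) = 0 at v ∈ {-3, -2, 2, 4}.
The Hessian is diagonal: diag(F_uu, F_vv). Second derivatives: F_uu(0)=48, F_uu(1)=-36, F_uu(4)=144; F_vv(-3)=-2100, F_vv(-2)=1440, F_vv(2)=-2400, F_vv(4)=5040.
Local minima occur where both diagonal entries positive: (0, -2), (0, 4), (4, -2), (4, 4). Count: 4.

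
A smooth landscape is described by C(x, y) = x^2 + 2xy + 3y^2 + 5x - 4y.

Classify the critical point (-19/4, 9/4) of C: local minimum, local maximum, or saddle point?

local minimum

The Hessian of C is constant: H = [[2, 2], [2, 6]].
det(H) = 2·6 − 2² = 8.
det(H) > 0 and tr(H) = 8 > 0, so H is positive definite and the point is a local minimum.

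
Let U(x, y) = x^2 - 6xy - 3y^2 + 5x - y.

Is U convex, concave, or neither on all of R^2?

neither

U is quadratic, so its Hessian is the constant matrix H = [[2, -6], [-6, -6]].
det(H) = -48, tr(H) = -4.
det(H) < 0, so H is indefinite: neither convex nor concave.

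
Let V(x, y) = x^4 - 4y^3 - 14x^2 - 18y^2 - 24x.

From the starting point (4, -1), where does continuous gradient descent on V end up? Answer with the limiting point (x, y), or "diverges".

V is separable, so gradient descent decouples: x follows -∂V/∂x, y follows -∂V/∂y.
∂V/∂x = 4(x - 3)(x + 1)(x + 2); at x=4 this is 120, so x decreases.
∂V/∂y = -12y(y + 3); at y=-1 this is 24, so y decreases.
x converges to its nearest critical value 3 (a local min of the x-part); y converges to -3. The iterate converges to (3, -3).

(3, -3)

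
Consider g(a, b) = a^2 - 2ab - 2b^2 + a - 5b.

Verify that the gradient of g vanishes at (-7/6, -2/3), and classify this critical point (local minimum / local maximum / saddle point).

saddle point

∇g = (2a - 2b + 1, -2a - 4b - 5); substituting (-7/6, -2/3) gives ∇g = (0, 0), so (-7/6, -2/3) is indeed a critical point.
The Hessian of g is constant: H = [[2, -2], [-2, -4]].
det(H) = 2·(-4) − (-2)² = -12.
Since det(H) < 0, H is indefinite and the critical point is a saddle point.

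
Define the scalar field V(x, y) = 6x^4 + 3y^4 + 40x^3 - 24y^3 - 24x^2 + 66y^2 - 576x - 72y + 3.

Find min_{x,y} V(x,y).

V(x,y) separates as P(x) + Q(y) + 3, so its minimum is min P + min Q + 3.
P'(x) = 24(x - 2)(x + 3)(x + 4) vanishes at x ∈ {-4, -3, 2}; Q'(y) = 12(y - 3)(y - 2)(y - 1) vanishes at y ∈ {1, 2, 3}.
Local minima of P (where P''>0): P(-4)=896, P(2)=-832. Local minima of Q: Q(1)=-27, Q(3)=-27.
So the global minimum of V is P(2) + Q(1) + 3 = -832 − 27 + 3 = -856, attained at (2, 1).

-856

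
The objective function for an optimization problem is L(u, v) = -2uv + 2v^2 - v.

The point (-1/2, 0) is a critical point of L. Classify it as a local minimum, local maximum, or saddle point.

The Hessian of L is constant: H = [[0, -2], [-2, 4]].
det(H) = 0·4 − (-2)² = -4.
Since det(H) < 0, H is indefinite and the critical point is a saddle point.

saddle point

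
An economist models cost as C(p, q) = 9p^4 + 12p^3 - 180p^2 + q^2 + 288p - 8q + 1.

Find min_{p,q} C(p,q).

-2511

C(p,q) separates as A(p) + B(q) + 1, so its minimum is min A + min B + 1.
A'(p) = 36(p - 2)(p - 1)(p + 4) vanishes at p ∈ {-4, 1, 2}; B'(q) = 2q - 8 vanishes at q ∈ {4}.
Local minima of A (where A''>0): A(-4)=-2496, A(2)=96. Local minima of B: B(4)=-16.
So the global minimum of C is A(-4) + B(4) + 1 = -2496 − 16 + 1 = -2511, attained at (-4, 4).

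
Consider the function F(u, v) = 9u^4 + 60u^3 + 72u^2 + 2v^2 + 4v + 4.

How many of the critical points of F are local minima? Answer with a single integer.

2

F separates as a function of u plus a function of v, so ∇F=0 decouples.
∂F/∂u = 36u(u + 1)(u + 4) = 0 at u ∈ {-4, -1, 0}; ∂F/∂v = 4(v + 1) = 0 at v ∈ {-1}.
The Hessian is diagonal: diag(F_uu, F_vv). Second derivatives: F_uu(-4)=432, F_uu(-1)=-108, F_uu(0)=144; F_vv(-1)=4.
Local minima occur where both diagonal entries positive: (-4, -1), (0, -1). Count: 2.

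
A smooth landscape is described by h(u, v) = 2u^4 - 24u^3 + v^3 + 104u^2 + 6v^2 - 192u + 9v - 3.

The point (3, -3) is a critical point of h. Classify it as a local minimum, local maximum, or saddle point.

The mixed partial ∂²h/∂u∂v is 0, so the Hessian at any point is diag(h_uu, h_vv) = diag(8(3u^2 - 18u + 26), 6(v + 2)).
At (3, -3): H = diag(-8, -6).
Both eigenvalues are negative, so H is negative definite: a local maximum.

local maximum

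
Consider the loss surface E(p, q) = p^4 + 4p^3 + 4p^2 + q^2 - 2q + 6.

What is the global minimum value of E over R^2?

E(p,q) separates as A(p) + B(q) + 6, so its minimum is min A + min B + 6.
A'(p) = 4p(p + 1)(p + 2) vanishes at p ∈ {-2, -1, 0}; B'(q) = 2q - 2 vanishes at q ∈ {1}.
Local minima of A (where A''>0): A(-2)=0, A(0)=0. Local minima of B: B(1)=-1.
So the global minimum of E is A(-2) + B(1) + 6 = 0 − 1 + 6 = 5, attained at (-2, 1).

5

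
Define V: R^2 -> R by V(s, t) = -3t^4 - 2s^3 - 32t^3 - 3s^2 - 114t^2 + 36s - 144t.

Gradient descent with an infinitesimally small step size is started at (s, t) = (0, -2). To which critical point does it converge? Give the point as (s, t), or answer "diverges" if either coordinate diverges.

(-3, -3)

V is separable, so gradient descent decouples: s follows -∂V/∂s, t follows -∂V/∂t.
∂V/∂s = -6(s - 2)(s + 3); at s=0 this is 36, so s decreases.
∂V/∂t = -12(t + 1)(t + 3)(t + 4); at t=-2 this is 24, so t decreases.
s converges to its nearest critical value -3 (a local min of the s-part); t converges to -3. The iterate converges to (-3, -3).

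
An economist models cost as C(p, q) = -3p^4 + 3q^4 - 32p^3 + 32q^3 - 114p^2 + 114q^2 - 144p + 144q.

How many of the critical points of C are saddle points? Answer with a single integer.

C separates as a function of p plus a function of q, so ∇C=0 decouples.
∂C/∂p = -12(p + 1)(p + 3)(p + 4) = 0 at p ∈ {-4, -3, -1}; ∂C/∂q = 12(q + 1)(q + 3)(q + 4) = 0 at q ∈ {-4, -3, -1}.
The Hessian is diagonal: diag(C_pp, C_qq). Second derivatives: C_pp(-4)=-36, C_pp(-3)=24, C_pp(-1)=-72; C_qq(-4)=36, C_qq(-3)=-24, C_qq(-1)=72.
Saddle points occur where the two diagonal entries have opposite signs: (-4, -4), (-4, -1), (-3, -3), (-1, -4), (-1, -1). Count: 5.

5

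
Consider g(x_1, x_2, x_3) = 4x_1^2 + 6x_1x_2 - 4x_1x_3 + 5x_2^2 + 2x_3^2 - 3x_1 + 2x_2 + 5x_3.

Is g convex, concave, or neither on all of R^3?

convex

g is quadratic, so its Hessian is the constant matrix H = [[8, 6, -4], [6, 10, 0], [-4, 0, 4]].
Leading principal minors: 8, 44, 16.
All positive ⇒ H ≻ 0 ⇒ convex.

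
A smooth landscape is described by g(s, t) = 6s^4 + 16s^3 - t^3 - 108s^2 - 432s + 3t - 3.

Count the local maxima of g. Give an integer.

1

g separates as a function of s plus a function of t, so ∇g=0 decouples.
∂g/∂s = 24(s - 3)(s + 2)(s + 3) = 0 at s ∈ {-3, -2, 3}; ∂g/∂t = -3(t - 1)(t + 1) = 0 at t ∈ {-1, 1}.
The Hessian is diagonal: diag(g_ss, g_tt). Second derivatives: g_ss(-3)=144, g_ss(-2)=-120, g_ss(3)=720; g_tt(-1)=6, g_tt(1)=-6.
Local maxima occur where both diagonal entries negative: (-2, 1). Count: 1.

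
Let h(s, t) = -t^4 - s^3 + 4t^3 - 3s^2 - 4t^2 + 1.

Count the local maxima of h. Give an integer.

h separates as a function of s plus a function of t, so ∇h=0 decouples.
∂h/∂s = -3s(s + 2) = 0 at s ∈ {-2, 0}; ∂h/∂t = -4t(t - 2)(t - 1) = 0 at t ∈ {0, 1, 2}.
The Hessian is diagonal: diag(h_ss, h_tt). Second derivatives: h_ss(-2)=6, h_ss(0)=-6; h_tt(0)=-8, h_tt(1)=4, h_tt(2)=-8.
Local maxima occur where both diagonal entries negative: (0, 0), (0, 2). Count: 2.

2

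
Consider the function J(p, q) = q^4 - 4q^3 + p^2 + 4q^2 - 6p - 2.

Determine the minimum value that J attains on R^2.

-11

J(p,q) separates as A(p) + B(q) − 2, so its minimum is min A + min B − 2.
A'(p) = 2p - 6 vanishes at p ∈ {3}; B'(q) = 4q(q - 2)(q - 1) vanishes at q ∈ {0, 1, 2}.
Local minima of A (where A''>0): A(3)=-9. Local minima of B: B(0)=0, B(2)=0.
So the global minimum of J is A(3) + B(0) − 2 = -9 + 0 − 2 = -11, attained at (3, 0).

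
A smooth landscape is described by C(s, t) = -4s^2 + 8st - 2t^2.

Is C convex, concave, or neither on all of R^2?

C is quadratic, so its Hessian is the constant matrix H = [[-8, 8], [8, -4]].
det(H) = -32, tr(H) = -12.
det(H) < 0, so H is indefinite: neither convex nor concave.

neither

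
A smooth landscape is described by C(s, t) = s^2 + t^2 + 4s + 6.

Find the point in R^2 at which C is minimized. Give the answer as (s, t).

(-2, 0)

C(s,t) separates as P(s) + Q(t) + 6, so its minimum is min P + min Q + 6.
P'(s) = 2s + 4 vanishes at s ∈ {-2}; Q'(t) = 2t vanishes at t ∈ {0}.
Local minima of P (where P''>0): P(-2)=-4. Local minima of Q: Q(0)=0.
So the global minimum of C is P(-2) + Q(0) + 6 = -4 + 0 + 6 = 2, attained at (-2, 0).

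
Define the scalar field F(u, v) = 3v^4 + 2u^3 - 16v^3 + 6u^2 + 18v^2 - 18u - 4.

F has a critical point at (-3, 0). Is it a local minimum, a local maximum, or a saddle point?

saddle point

The mixed partial ∂²F/∂u∂v is 0, so the Hessian at any point is diag(F_uu, F_vv) = diag(12(u + 1), 12(3v^2 - 8v + 3)).
At (-3, 0): H = diag(-24, 36).
The eigenvalues have opposite signs, so H is indefinite: a saddle point.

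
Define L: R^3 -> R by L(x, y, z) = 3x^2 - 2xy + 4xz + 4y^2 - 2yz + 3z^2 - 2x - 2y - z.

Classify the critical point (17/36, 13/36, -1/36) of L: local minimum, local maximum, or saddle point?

The Hessian is constant: H = [[6, -2, 4], [-2, 8, -2], [4, -2, 6]].
Leading principal minors: Δ₁ = 6, Δ₂ = 44, Δ₃ = 144.
All leading minors are positive, so H is positive definite: a local minimum.

local minimum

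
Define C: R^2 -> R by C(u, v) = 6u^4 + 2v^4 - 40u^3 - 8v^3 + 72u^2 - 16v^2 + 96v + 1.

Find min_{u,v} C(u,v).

-159

C(u,v) separates as P(u) + Q(v) + 1, so its minimum is min P + min Q + 1.
P'(u) = 24u(u - 3)(u - 2) vanishes at u ∈ {0, 2, 3}; Q'(v) = 8(v - 3)(v - 2)(v + 2) vanishes at v ∈ {-2, 2, 3}.
Local minima of P (where P''>0): P(0)=0, P(3)=54. Local minima of Q: Q(-2)=-160, Q(3)=90.
So the global minimum of C is P(0) + Q(-2) + 1 = 0 − 160 + 1 = -159, attained at (0, -2).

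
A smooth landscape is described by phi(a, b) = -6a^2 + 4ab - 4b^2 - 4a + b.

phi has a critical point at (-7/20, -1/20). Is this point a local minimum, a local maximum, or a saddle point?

The Hessian of phi is constant: H = [[-12, 4], [4, -8]].
det(H) = (-12)·(-8) − 4² = 80.
det(H) > 0 and tr(H) = -20 < 0, so H is negative definite and the point is a local maximum.

local maximum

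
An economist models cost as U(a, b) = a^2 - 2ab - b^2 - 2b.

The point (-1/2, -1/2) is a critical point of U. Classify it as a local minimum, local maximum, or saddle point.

The Hessian of U is constant: H = [[2, -2], [-2, -2]].
det(H) = 2·(-2) − (-2)² = -8.
Since det(H) < 0, H is indefinite and the critical point is a saddle point.

saddle point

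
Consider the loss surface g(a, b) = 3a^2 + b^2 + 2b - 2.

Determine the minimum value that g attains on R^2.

g(a,b) separates as P(a) + Q(b) − 2, so its minimum is min P + min Q − 2.
P'(a) = 6a vanishes at a ∈ {0}; Q'(b) = 2b + 2 vanishes at b ∈ {-1}.
Local minima of P (where P''>0): P(0)=0. Local minima of Q: Q(-1)=-1.
So the global minimum of g is P(0) + Q(-1) − 2 = 0 − 1 − 2 = -3, attained at (0, -1).

-3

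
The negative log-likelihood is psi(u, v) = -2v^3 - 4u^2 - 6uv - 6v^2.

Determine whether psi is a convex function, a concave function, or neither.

The term -2v^3 is cubic, so the Hessian is not constant.
∂²psi/∂v² = -12v - 12, which takes both signs as v varies (negative for sufficiently large v). A diagonal entry of the Hessian changing sign means the Hessian is neither positive- nor negative-semidefinite on all of R^2.

neither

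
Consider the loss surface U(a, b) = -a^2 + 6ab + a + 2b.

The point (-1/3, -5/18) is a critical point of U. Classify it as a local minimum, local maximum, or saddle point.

The Hessian of U is constant: H = [[-2, 6], [6, 0]].
det(H) = (-2)·0 − 6² = -36.
Since det(H) < 0, H is indefinite and the critical point is a saddle point.

saddle point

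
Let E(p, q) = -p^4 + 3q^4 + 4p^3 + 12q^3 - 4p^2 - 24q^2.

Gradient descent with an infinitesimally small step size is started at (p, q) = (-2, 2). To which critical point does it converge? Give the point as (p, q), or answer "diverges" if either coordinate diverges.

diverges

E is separable, so gradient descent decouples: p follows -∂E/∂p, q follows -∂E/∂q.
∂E/∂p = -4p(p - 2)(p - 1); at p=-2 this is 96, so p decreases.
∂E/∂q = 12q(q - 1)(q + 4); at q=2 this is 144, so q decreases.
The p-coordinate has no critical point in that direction and runs off to infinity.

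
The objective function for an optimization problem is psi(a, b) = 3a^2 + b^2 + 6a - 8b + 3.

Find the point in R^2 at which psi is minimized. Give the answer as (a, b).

(-1, 4)

psi(a,b) separates as P(a) + Q(b) + 3, so its minimum is min P + min Q + 3.
P'(a) = 6a + 6 vanishes at a ∈ {-1}; Q'(b) = 2b - 8 vanishes at b ∈ {4}.
Local minima of P (where P''>0): P(-1)=-3. Local minima of Q: Q(4)=-16.
So the global minimum of psi is P(-1) + Q(4) + 3 = -3 − 16 + 3 = -16, attained at (-1, 4).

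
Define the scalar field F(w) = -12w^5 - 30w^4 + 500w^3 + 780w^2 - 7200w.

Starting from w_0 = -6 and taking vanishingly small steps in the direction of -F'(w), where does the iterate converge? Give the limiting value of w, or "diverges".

-5

F'(w) = -60(w - 4)(w - 2)(w + 3)(w + 5), so F'(-6) = -14400.
Gradient descent moves in the -F' direction, i.e. w is increasing.
The nearest critical point in that direction is w = -5, where F'' = 7560 > 0 (a local minimum). The iterate converges there.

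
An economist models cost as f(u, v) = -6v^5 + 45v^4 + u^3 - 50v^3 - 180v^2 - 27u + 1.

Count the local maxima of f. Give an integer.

f separates as a function of u plus a function of v, so ∇f=0 decouples.
∂f/∂u = 3(u - 3)(u + 3) = 0 at u ∈ {-3, 3}; ∂f/∂v = -30v(v - 4)(v - 3)(v + 1) = 0 at v ∈ {-1, 0, 3, 4}.
The Hessian is diagonal: diag(f_uu, f_vv). Second derivatives: f_uu(-3)=-18, f_uu(3)=18; f_vv(-1)=600, f_vv(0)=-360, f_vv(3)=360, f_vv(4)=-600.
Local maxima occur where both diagonal entries negative: (-3, 0), (-3, 4). Count: 2.

2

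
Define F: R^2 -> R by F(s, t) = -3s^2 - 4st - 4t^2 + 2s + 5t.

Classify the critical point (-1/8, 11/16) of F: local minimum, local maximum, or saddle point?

local maximum

The Hessian of F is constant: H = [[-6, -4], [-4, -8]].
det(H) = (-6)·(-8) − (-4)² = 32.
det(H) > 0 and tr(H) = -14 < 0, so H is negative definite and the point is a local maximum.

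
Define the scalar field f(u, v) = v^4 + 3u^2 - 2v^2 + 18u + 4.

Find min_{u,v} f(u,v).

f(u,v) separates as P(u) + Q(v) + 4, so its minimum is min P + min Q + 4.
P'(u) = 6u + 18 vanishes at u ∈ {-3}; Q'(v) = 4v(v - 1)(v + 1) vanishes at v ∈ {-1, 0, 1}.
Local minima of P (where P''>0): P(-3)=-27. Local minima of Q: Q(-1)=-1, Q(1)=-1.
So the global minimum of f is P(-3) + Q(-1) + 4 = -27 − 1 + 4 = -24, attained at (-3, -1).

-24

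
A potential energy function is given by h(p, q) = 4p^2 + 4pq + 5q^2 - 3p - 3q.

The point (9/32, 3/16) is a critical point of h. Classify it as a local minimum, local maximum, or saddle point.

local minimum

The Hessian of h is constant: H = [[8, 4], [4, 10]].
det(H) = 8·10 − 4² = 64.
det(H) > 0 and tr(H) = 18 > 0, so H is positive definite and the point is a local minimum.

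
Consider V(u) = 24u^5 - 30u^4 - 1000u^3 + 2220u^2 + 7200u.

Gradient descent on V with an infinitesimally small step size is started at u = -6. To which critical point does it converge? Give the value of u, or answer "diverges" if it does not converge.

V'(u) = 120(u - 4)(u - 3)(u + 1)(u + 5), so V'(-6) = 54000.
Gradient descent moves in the -V' direction, i.e. u is decreasing.
There is no critical point below u=-6, and V' keeps the same sign, so the iterate runs off to −∞.

diverges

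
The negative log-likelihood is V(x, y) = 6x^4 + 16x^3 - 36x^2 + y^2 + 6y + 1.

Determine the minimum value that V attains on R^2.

-278

V(x,y) separates as P(x) + Q(y) + 1, so its minimum is min P + min Q + 1.
P'(x) = 24x(x - 1)(x + 3) vanishes at x ∈ {-3, 0, 1}; Q'(y) = 2y + 6 vanishes at y ∈ {-3}.
Local minima of P (where P''>0): P(-3)=-270, P(1)=-14. Local minima of Q: Q(-3)=-9.
So the global minimum of V is P(-3) + Q(-3) + 1 = -270 − 9 + 1 = -278, attained at (-3, -3).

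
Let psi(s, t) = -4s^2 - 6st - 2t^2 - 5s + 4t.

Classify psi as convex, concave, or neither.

psi is quadratic, so its Hessian is the constant matrix H = [[-8, -6], [-6, -4]].
det(H) = -4, tr(H) = -12.
det(H) < 0, so H is indefinite: neither convex nor concave.

neither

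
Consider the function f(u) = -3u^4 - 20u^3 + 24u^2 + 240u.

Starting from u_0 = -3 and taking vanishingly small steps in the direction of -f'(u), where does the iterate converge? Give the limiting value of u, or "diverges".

-2

f'(u) = -12(u - 2)(u + 2)(u + 5), so f'(-3) = -120.
Gradient descent moves in the -f' direction, i.e. u is increasing.
The nearest critical point in that direction is u = -2, where f'' = 144 > 0 (a local minimum). The iterate converges there.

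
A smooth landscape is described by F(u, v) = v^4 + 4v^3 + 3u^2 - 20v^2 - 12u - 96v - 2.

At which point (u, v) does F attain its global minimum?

(2, 3)

F(u,v) separates as P(u) + Q(v) − 2, so its minimum is min P + min Q − 2.
P'(u) = 6u - 12 vanishes at u ∈ {2}; Q'(v) = 4(v - 3)(v + 2)(v + 4) vanishes at v ∈ {-4, -2, 3}.
Local minima of P (where P''>0): P(2)=-12. Local minima of Q: Q(-4)=64, Q(3)=-279.
So the global minimum of F is P(2) + Q(3) − 2 = -12 − 279 − 2 = -293, attained at (2, 3).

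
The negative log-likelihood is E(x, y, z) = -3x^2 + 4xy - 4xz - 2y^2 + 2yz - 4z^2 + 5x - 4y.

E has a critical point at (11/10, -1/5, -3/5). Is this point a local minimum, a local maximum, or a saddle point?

The Hessian is constant: H = [[-6, 4, -4], [4, -4, 2], [-4, 2, -8]].
Leading principal minors: Δ₁ = -6, Δ₂ = 8, Δ₃ = -40.
The minors alternate sign starting negative (−, +, −), so H is negative definite: a local maximum.

local maximum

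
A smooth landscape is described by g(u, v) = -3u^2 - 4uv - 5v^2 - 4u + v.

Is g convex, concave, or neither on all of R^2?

concave

g is quadratic, so its Hessian is the constant matrix H = [[-6, -4], [-4, -10]].
det(H) = 44, tr(H) = -16.
det(H) > 0 and tr(H) < 0, so H is negative definite everywhere: concave.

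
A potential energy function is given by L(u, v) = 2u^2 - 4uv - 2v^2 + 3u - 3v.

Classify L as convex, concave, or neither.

neither

L is quadratic, so its Hessian is the constant matrix H = [[4, -4], [-4, -4]].
det(H) = -32, tr(H) = 0.
det(H) < 0, so H is indefinite: neither convex nor concave.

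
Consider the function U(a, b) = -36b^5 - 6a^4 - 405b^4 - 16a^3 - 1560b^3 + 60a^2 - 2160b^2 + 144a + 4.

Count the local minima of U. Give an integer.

2

U separates as a function of a plus a function of b, so ∇U=0 decouples.
∂U/∂a = -24(a - 2)(a + 1)(a + 3) = 0 at a ∈ {-3, -1, 2}; ∂U/∂b = -180b(b + 2)(b + 3)(b + 4) = 0 at b ∈ {-4, -3, -2, 0}.
The Hessian is diagonal: diag(U_aa, U_bb). Second derivatives: U_aa(-3)=-240, U_aa(-1)=144, U_aa(2)=-360; U_bb(-4)=1440, U_bb(-3)=-540, U_bb(-2)=720, U_bb(0)=-4320.
Local minima occur where both diagonal entries positive: (-1, -4), (-1, -2). Count: 2.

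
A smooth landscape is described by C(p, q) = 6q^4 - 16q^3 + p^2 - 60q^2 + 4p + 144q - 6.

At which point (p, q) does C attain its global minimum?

C(p,q) separates as A(p) + B(q) − 6, so its minimum is min A + min B − 6.
A'(p) = 2p + 4 vanishes at p ∈ {-2}; B'(q) = 24(q - 3)(q - 1)(q + 2) vanishes at q ∈ {-2, 1, 3}.
Local minima of A (where A''>0): A(-2)=-4. Local minima of B: B(-2)=-304, B(3)=-54.
So the global minimum of C is A(-2) + B(-2) − 6 = -4 − 304 − 6 = -314, attained at (-2, -2).

(-2, -2)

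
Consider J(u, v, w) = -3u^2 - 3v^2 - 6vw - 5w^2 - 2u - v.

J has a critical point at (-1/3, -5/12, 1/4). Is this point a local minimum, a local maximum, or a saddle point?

The Hessian is constant: H = [[-6, 0, 0], [0, -6, -6], [0, -6, -10]].
Leading principal minors: Δ₁ = -6, Δ₂ = 36, Δ₃ = -144.
The minors alternate sign starting negative (−, +, −), so H is negative definite: a local maximum.

local maximum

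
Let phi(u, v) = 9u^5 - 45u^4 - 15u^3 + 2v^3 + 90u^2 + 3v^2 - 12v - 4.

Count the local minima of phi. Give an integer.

phi separates as a function of u plus a function of v, so ∇phi=0 decouples.
∂phi/∂u = 45u(u - 4)(u - 1)(u + 1) = 0 at u ∈ {-1, 0, 1, 4}; ∂phi/∂v = 6(v - 1)(v + 2) = 0 at v ∈ {-2, 1}.
The Hessian is diagonal: diag(phi_uu, phi_vv). Second derivatives: phi_uu(-1)=-450, phi_uu(0)=180, phi_uu(1)=-270, phi_uu(4)=2700; phi_vv(-2)=-18, phi_vv(1)=18.
Local minima occur where both diagonal entries positive: (0, 1), (4, 1). Count: 2.

2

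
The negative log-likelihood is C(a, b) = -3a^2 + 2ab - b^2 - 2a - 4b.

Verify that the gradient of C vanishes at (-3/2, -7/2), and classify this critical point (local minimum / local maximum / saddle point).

local maximum

∇C = (-6a + 2b - 2, 2a - 2b - 4); substituting (-3/2, -7/2) gives ∇C = (0, 0), so (-3/2, -7/2) is indeed a critical point.
The Hessian of C is constant: H = [[-6, 2], [2, -2]].
det(H) = (-6)·(-2) − 2² = 8.
det(H) > 0 and tr(H) = -8 < 0, so H is negative definite and the point is a local maximum.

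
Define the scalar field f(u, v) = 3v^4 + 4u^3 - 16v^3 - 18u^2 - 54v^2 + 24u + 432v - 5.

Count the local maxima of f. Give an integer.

1

f separates as a function of u plus a function of v, so ∇f=0 decouples.
∂f/∂u = 12(u - 2)(u - 1) = 0 at u ∈ {1, 2}; ∂f/∂v = 12(v - 4)(v - 3)(v + 3) = 0 at v ∈ {-3, 3, 4}.
The Hessian is diagonal: diag(f_uu, f_vv). Second derivatives: f_uu(1)=-12, f_uu(2)=12; f_vv(-3)=504, f_vv(3)=-72, f_vv(4)=84.
Local maxima occur where both diagonal entries negative: (1, 3). Count: 1.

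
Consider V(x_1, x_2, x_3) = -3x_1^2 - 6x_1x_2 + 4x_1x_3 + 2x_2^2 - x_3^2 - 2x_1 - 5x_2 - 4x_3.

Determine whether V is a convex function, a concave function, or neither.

V is quadratic, so its Hessian is the constant matrix H = [[-6, -6, 4], [-6, 4, 0], [4, 0, -2]].
Leading principal minors: -6, -60, 56.
Neither pattern holds ⇒ H is indefinite ⇒ neither convex nor concave.

neither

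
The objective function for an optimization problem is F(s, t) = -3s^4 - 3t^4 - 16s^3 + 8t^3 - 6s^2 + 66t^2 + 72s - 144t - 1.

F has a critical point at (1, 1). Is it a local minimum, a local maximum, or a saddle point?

The mixed partial ∂²F/∂s∂t is 0, so the Hessian at any point is diag(F_ss, F_tt) = diag(-12(3s^2 + 8s + 1), 12(-3t^2 + 4t + 11)).
At (1, 1): H = diag(-144, 144).
The eigenvalues have opposite signs, so H is indefinite: a saddle point.

saddle point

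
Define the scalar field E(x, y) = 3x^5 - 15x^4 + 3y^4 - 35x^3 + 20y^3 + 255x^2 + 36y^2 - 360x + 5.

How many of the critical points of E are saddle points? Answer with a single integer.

E separates as a function of x plus a function of y, so ∇E=0 decouples.
∂E/∂x = 15(x - 4)(x - 2)(x - 1)(x + 3) = 0 at x ∈ {-3, 1, 2, 4}; ∂E/∂y = 12y(y + 2)(y + 3) = 0 at y ∈ {-3, -2, 0}.
The Hessian is diagonal: diag(E_xx, E_yy). Second derivatives: E_xx(-3)=-2100, E_xx(1)=180, E_xx(2)=-150, E_xx(4)=630; E_yy(-3)=36, E_yy(-2)=-24, E_yy(0)=72.
Saddle points occur where the two diagonal entries have opposite signs: (-3, -3), (-3, 0), (1, -2), (2, -3), (2, 0), (4, -2). Count: 6.

6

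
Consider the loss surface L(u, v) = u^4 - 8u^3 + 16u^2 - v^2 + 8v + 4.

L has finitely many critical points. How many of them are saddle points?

L separates as a function of u plus a function of v, so ∇L=0 decouples.
∂L/∂u = 4u(u - 4)(u - 2) = 0 at u ∈ {0, 2, 4}; ∂L/∂v = -2(v - 4) = 0 at v ∈ {4}.
The Hessian is diagonal: diag(L_uu, L_vv). Second derivatives: L_uu(0)=32, L_uu(2)=-16, L_uu(4)=32; L_vv(4)=-2.
Saddle points occur where the two diagonal entries have opposite signs: (0, 4), (4, 4). Count: 2.

2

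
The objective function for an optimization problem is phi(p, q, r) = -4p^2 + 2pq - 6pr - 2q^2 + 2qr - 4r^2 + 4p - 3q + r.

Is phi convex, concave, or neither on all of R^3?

phi is quadratic, so its Hessian is the constant matrix H = [[-8, 2, -6], [2, -4, 2], [-6, 2, -8]].
Leading principal minors: -8, 28, -96.
Signs alternate −, +, − ⇒ H ≺ 0 ⇒ concave.

concave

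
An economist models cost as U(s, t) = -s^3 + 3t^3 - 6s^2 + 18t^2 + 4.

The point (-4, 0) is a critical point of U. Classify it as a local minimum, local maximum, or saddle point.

local minimum

The mixed partial ∂²U/∂s∂t is 0, so the Hessian at any point is diag(U_ss, U_tt) = diag(-6(s + 2), 18(t + 2)).
At (-4, 0): H = diag(12, 36).
Both eigenvalues are positive, so H is positive definite: a local minimum.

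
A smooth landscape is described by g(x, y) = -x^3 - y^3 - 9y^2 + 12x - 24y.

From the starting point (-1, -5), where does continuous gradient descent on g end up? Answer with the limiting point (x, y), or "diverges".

g is separable, so gradient descent decouples: x follows -∂g/∂x, y follows -∂g/∂y.
∂g/∂x = -3(x - 2)(x + 2); at x=-1 this is 9, so x decreases.
∂g/∂y = -3(y + 2)(y + 4); at y=-5 this is -9, so y increases.
x converges to its nearest critical value -2 (a local min of the x-part); y converges to -4. The iterate converges to (-2, -4).

(-2, -4)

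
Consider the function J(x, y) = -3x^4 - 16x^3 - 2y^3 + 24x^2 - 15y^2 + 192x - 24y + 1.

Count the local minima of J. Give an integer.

J separates as a function of x plus a function of y, so ∇J=0 decouples.
∂J/∂x = -12(x - 2)(x + 2)(x + 4) = 0 at x ∈ {-4, -2, 2}; ∂J/∂y = -6(y + 1)(y + 4) = 0 at y ∈ {-4, -1}.
The Hessian is diagonal: diag(J_xx, J_yy). Second derivatives: J_xx(-4)=-144, J_xx(-2)=96, J_xx(2)=-288; J_yy(-4)=18, J_yy(-1)=-18.
Local minima occur where both diagonal entries positive: (-2, -4). Count: 1.

1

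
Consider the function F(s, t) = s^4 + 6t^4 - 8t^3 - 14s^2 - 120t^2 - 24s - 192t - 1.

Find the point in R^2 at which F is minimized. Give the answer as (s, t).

(3, 4)

F(s,t) separates as P(s) + Q(t) − 1, so its minimum is min P + min Q − 1.
P'(s) = 4(s - 3)(s + 1)(s + 2) vanishes at s ∈ {-2, -1, 3}; Q'(t) = 24(t - 4)(t + 1)(t + 2) vanishes at t ∈ {-2, -1, 4}.
Local minima of P (where P''>0): P(-2)=8, P(3)=-117. Local minima of Q: Q(-2)=64, Q(4)=-1664.
So the global minimum of F is P(3) + Q(4) − 1 = -117 − 1664 − 1 = -1782, attained at (3, 4).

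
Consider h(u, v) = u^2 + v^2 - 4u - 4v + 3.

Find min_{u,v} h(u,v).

-5

h(u,v) separates as P(u) + Q(v) + 3, so its minimum is min P + min Q + 3.
P'(u) = 2u - 4 vanishes at u ∈ {2}; Q'(v) = 2v - 4 vanishes at v ∈ {2}.
Local minima of P (where P''>0): P(2)=-4. Local minima of Q: Q(2)=-4.
So the global minimum of h is P(2) + Q(2) + 3 = -4 − 4 + 3 = -5, attained at (2, 2).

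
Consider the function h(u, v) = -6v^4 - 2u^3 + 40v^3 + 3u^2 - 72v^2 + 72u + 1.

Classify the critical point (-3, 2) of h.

local minimum

The mixed partial ∂²h/∂u∂v is 0, so the Hessian at any point is diag(h_uu, h_vv) = diag(6(-2u + 1), 24(-3v^2 + 10v - 6)).
At (-3, 2): H = diag(42, 48).
Both eigenvalues are positive, so H is positive definite: a local minimum.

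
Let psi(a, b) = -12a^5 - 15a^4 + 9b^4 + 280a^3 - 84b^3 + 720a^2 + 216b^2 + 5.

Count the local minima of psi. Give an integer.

psi separates as a function of a plus a function of b, so ∇psi=0 decouples.
∂psi/∂a = -60a(a - 4)(a + 2)(a + 3) = 0 at a ∈ {-3, -2, 0, 4}; ∂psi/∂b = 36b(b - 4)(b - 3) = 0 at b ∈ {0, 3, 4}.
The Hessian is diagonal: diag(psi_aa, psi_bb). Second derivatives: psi_aa(-3)=1260, psi_aa(-2)=-720, psi_aa(0)=1440, psi_aa(4)=-10080; psi_bb(0)=432, psi_bb(3)=-108, psi_bb(4)=144.
Local minima occur where both diagonal entries positive: (-3, 0), (-3, 4), (0, 0), (0, 4). Count: 4.

4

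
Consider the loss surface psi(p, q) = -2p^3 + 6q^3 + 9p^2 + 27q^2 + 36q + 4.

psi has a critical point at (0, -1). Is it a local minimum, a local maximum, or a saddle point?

local minimum

The mixed partial ∂²psi/∂p∂q is 0, so the Hessian at any point is diag(psi_pp, psi_qq) = diag(6(-2p + 3), 18(2q + 3)).
At (0, -1): H = diag(18, 18).
Both eigenvalues are positive, so H is positive definite: a local minimum.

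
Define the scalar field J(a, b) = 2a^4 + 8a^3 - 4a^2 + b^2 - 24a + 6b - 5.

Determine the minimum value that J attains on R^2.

-32

J(a,b) separates as P(a) + Q(b) − 5, so its minimum is min P + min Q − 5.
P'(a) = 8(a - 1)(a + 1)(a + 3) vanishes at a ∈ {-3, -1, 1}; Q'(b) = 2b + 6 vanishes at b ∈ {-3}.
Local minima of P (where P''>0): P(-3)=-18, P(1)=-18. Local minima of Q: Q(-3)=-9.
So the global minimum of J is P(-3) + Q(-3) − 5 = -18 − 9 − 5 = -32, attained at (-3, -3).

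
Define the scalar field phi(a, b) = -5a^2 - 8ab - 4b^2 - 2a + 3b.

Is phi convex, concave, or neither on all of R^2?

concave

phi is quadratic, so its Hessian is the constant matrix H = [[-10, -8], [-8, -8]].
det(H) = 16, tr(H) = -18.
det(H) > 0 and tr(H) < 0, so H is negative definite everywhere: concave.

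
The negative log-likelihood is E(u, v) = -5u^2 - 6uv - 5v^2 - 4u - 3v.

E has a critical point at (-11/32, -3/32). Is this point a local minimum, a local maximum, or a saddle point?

The Hessian of E is constant: H = [[-10, -6], [-6, -10]].
det(H) = (-10)·(-10) − (-6)² = 64.
det(H) > 0 and tr(H) = -20 < 0, so H is negative definite and the point is a local maximum.

local maximum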